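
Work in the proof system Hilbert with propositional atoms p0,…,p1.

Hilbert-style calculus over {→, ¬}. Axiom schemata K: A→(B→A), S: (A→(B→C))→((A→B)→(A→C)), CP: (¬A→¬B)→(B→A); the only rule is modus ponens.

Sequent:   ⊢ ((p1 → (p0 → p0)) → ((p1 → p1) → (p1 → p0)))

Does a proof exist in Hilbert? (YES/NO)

Search for a countermodel by truth-table:
  v=00: Γ:[] Δ:[((p1 → (p0 → p0)) → ((p1 → p1) → (p1 → p0)))=T] refutes=False
  v=01: Γ:[] Δ:[((p1 → (p0 → p0)) → ((p1 → p1) → (p1 → p0)))=F] refutes=True  ← countermodel

Result: NO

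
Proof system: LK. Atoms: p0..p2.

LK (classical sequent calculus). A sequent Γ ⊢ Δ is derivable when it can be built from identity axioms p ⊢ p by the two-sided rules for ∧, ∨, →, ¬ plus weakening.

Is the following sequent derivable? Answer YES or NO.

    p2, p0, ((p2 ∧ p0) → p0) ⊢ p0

Derivation trace:
[→L] p2, p0, ((p2 ∧ p0) → p0) ⊢ p0
  [∧R] p2, p0 ⊢ (p2 ∧ p0)
    [Ax] p2 ⊢ p2
    [Ax] p0 ⊢ p0
  [Ax] p0 ⊢ p0

Result: YES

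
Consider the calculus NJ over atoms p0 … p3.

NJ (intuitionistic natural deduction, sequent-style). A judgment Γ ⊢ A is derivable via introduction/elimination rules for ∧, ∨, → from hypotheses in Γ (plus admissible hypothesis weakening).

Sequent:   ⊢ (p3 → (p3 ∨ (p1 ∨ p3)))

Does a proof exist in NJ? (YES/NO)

Proof tree:
[→I]  ⊢ (p3 → (p3 ∨ (p1 ∨ p3)))
  [∨I₂] p3 ⊢ (p3 ∨ (p1 ∨ p3))
    [∨I₂] p3 ⊢ (p1 ∨ p3)
      [Ax] p3 ⊢ p3

Result: YES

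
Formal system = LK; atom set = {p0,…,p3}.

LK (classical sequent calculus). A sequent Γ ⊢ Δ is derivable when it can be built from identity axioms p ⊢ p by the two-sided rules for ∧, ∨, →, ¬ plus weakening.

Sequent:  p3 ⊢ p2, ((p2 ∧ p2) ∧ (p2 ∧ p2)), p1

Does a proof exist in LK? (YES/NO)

Search for a countermodel by truth-table:
  v=0000: Γ:[p3=F] Δ:[p2=F, ((p2 ∧ p2) ∧ (p2 ∧ p2))=F, p1=F] refutes=False
  v=0001: Γ:[p3=T] Δ:[p2=F, ((p2 ∧ p2) ∧ (p2 ∧ p2))=F, p1=F] refutes=True  ← countermodel

Result: NO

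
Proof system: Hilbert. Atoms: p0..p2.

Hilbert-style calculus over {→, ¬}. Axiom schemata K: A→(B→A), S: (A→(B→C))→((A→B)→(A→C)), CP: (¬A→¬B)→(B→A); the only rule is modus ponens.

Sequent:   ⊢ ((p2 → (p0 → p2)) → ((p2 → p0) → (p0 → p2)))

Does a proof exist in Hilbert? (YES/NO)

Truth-table refutation:
  v=000: Γ:[] Δ:[((p2 → (p0 → p2)) → ((p2 → p0) → (p0 → p2)))=T] refutes=False
  v=001: Γ:[] Δ:[((p2 → (p0 → p2)) → ((p2 → p0) → (p0 → p2)))=T] refutes=False
  v=010: Γ:[] Δ:[((p2 → (p0 → p2)) → ((p2 → p0) → (p0 → p2)))=T] refutes=False
  v=011: Γ:[] Δ:[((p2 → (p0 → p2)) → ((p2 → p0) → (p0 → p2)))=T] refutes=False
  v=100: Γ:[] Δ:[((p2 → (p0 → p2)) → ((p2 → p0) → (p0 → p2)))=F] refutes=True  ← countermodel

Result: NO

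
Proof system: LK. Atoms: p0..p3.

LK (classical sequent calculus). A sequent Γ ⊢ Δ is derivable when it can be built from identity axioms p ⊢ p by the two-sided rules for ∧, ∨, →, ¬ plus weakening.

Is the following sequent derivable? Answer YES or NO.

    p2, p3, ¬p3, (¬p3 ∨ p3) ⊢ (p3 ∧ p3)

Derivation (root first):
[∧R] p2, p3, ¬p3, (¬p3 ∨ p3) ⊢ (p3 ∧ p3)
  [WR] p3, ¬p3 ⊢ p3
    [¬L] p3, ¬p3 ⊢ 
      [Ax] p3 ⊢ p3
  [∨L] p2, p3, (¬p3 ∨ p3) ⊢ p3
    [¬L] p3, p2, ¬p3 ⊢ 
      [WL] p3, p2 ⊢ p3
        [Ax] p3 ⊢ p3
    [Ax] p3 ⊢ p3

Result: YES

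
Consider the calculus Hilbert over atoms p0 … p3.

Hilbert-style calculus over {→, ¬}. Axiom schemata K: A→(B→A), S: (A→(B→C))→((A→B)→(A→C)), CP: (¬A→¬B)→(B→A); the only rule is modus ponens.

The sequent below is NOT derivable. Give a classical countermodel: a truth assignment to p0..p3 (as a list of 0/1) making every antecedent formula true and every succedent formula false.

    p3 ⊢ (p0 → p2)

Search for a countermodel by truth-table:
  v=0000: Γ:[p3=F] Δ:[(p0 → p2)=T] refutes=False
  v=0001: Γ:[p3=T] Δ:[(p0 → p2)=T] refutes=False
  v=0010: Γ:[p3=F] Δ:[(p0 → p2)=T] refutes=False
  v=0011: Γ:[p3=T] Δ:[(p0 → p2)=T] refutes=False
  v=0100: Γ:[p3=F] Δ:[(p0 → p2)=T] refutes=False
  v=0101: Γ:[p3=T] Δ:[(p0 → p2)=T] refutes=False
  v=0110: Γ:[p3=F] Δ:[(p0 → p2)=T] refutes=False
  v=0111: Γ:[p3=T] Δ:[(p0 → p2)=T] refutes=False
  v=1000: Γ:[p3=F] Δ:[(p0 → p2)=F] refutes=False
  v=1001: Γ:[p3=T] Δ:[(p0 → p2)=F] refutes=True  ← countermodel

Result: [1, 0, 0, 1]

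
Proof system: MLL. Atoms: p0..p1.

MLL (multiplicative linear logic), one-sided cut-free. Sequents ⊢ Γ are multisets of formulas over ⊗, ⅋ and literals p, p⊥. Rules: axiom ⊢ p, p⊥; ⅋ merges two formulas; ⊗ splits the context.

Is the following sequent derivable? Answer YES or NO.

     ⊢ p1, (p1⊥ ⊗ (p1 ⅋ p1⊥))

Derivation (root first):
[⊗]  ⊢ p1, (p1⊥ ⊗ (p1 ⅋ p1⊥))
  [Ax]  ⊢ p1, p1⊥
  [⅋]  ⊢ (p1 ⅋ p1⊥)
    [Ax]  ⊢ p1, p1⊥

Result: YES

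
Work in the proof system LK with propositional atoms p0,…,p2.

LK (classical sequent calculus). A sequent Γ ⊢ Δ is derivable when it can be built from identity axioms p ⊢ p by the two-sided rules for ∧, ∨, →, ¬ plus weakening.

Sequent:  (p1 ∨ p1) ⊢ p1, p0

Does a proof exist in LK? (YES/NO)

Proof tree:
[WR] (p1 ∨ p1) ⊢ p1, p0
  [∨L] (p1 ∨ p1) ⊢ p1
    [Ax] p1 ⊢ p1
    [Ax] p1 ⊢ p1

Result: YES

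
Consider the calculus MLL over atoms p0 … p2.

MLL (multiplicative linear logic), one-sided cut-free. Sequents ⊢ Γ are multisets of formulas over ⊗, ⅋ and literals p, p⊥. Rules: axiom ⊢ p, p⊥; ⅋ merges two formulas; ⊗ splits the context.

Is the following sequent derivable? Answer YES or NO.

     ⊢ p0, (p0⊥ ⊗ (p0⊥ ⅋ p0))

Derivation trace:
[⊗]  ⊢ p0, (p0⊥ ⊗ (p0⊥ ⅋ p0))
  [Ax]  ⊢ p0, p0⊥
  [⅋]  ⊢ (p0⊥ ⅋ p0)
    [Ax]  ⊢ p0, p0⊥

Result: YES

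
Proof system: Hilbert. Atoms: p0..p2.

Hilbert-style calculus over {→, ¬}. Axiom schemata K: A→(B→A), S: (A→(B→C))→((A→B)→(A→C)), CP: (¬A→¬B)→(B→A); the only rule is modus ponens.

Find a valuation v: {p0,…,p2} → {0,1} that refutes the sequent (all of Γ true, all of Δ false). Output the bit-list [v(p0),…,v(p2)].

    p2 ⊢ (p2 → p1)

Search for a countermodel by truth-table:
  v=000: Γ:[p2=F] Δ:[(p2 → p1)=T] refutes=False
  v=001: Γ:[p2=T] Δ:[(p2 → p1)=F] refutes=True  ← countermodel

Result: [0, 0, 1]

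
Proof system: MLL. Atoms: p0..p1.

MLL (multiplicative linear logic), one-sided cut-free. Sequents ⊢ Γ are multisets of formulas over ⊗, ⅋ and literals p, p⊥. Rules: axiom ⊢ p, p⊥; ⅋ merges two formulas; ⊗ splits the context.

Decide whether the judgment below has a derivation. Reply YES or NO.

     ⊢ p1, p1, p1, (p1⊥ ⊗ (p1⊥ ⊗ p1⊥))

Proof tree:
[⊗]  ⊢ p1, p1, p1, (p1⊥ ⊗ (p1⊥ ⊗ p1⊥))
  [Ax]  ⊢ p1, p1⊥
  [⊗]  ⊢ p1, p1, (p1⊥ ⊗ p1⊥)
    [Ax]  ⊢ p1, p1⊥
    [Ax]  ⊢ p1, p1⊥

Result: YES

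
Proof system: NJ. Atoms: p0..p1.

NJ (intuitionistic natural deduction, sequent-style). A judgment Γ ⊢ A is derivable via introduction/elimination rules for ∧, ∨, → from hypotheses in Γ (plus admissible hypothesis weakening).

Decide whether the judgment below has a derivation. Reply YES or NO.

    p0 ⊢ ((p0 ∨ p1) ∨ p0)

Proof tree:
[∨I₁] p0 ⊢ ((p0 ∨ p1) ∨ p0)
  [∨I₁] p0 ⊢ (p0 ∨ p1)
    [Ax] p0 ⊢ p0

Result: YES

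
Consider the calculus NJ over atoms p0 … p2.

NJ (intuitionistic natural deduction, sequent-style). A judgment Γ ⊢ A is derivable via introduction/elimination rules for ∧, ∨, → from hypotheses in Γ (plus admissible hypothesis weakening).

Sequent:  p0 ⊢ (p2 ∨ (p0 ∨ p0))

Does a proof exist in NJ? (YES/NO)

Derivation (root first):
[∨I₂] p0 ⊢ (p2 ∨ (p0 ∨ p0))
  [∨I₂] p0 ⊢ (p0 ∨ p0)
    [Ax] p0 ⊢ p0

Result: YES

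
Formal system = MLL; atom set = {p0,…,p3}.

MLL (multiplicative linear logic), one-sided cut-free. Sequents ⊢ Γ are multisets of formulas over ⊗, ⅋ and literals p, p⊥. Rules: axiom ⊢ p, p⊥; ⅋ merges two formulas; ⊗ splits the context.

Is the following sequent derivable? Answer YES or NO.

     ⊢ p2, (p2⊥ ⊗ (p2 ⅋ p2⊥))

Proof tree:
[⊗]  ⊢ p2, (p2⊥ ⊗ (p2 ⅋ p2⊥))
  [Ax]  ⊢ p2, p2⊥
  [⅋]  ⊢ (p2 ⅋ p2⊥)
    [Ax]  ⊢ p2, p2⊥

Result: YES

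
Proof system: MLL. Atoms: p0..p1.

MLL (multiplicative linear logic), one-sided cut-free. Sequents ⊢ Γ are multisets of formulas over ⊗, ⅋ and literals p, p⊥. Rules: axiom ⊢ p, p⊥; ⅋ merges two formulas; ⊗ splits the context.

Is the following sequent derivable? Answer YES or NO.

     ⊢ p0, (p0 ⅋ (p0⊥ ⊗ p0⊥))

Proof tree:
[⅋]  ⊢ p0, (p0 ⅋ (p0⊥ ⊗ p0⊥))
  [⊗]  ⊢ p0, p0, (p0⊥ ⊗ p0⊥)
    [Ax]  ⊢ p0, p0⊥
    [Ax]  ⊢ p0, p0⊥

Result: YES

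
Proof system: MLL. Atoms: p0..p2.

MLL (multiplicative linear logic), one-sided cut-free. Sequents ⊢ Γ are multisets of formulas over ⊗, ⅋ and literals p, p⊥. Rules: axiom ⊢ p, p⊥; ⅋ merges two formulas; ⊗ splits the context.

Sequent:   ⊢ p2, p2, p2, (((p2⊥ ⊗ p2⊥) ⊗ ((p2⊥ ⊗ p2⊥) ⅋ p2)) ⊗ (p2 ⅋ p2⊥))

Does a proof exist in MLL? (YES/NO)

Proof tree:
[⊗]  ⊢ p2, p2, p2, (((p2⊥ ⊗ p2⊥) ⊗ ((p2⊥ ⊗ p2⊥) ⅋ p2)) ⊗ (p2 ⅋ p2⊥))
  [⊗]  ⊢ p2, p2, p2, ((p2⊥ ⊗ p2⊥) ⊗ ((p2⊥ ⊗ p2⊥) ⅋ p2))
    [⊗]  ⊢ p2, p2, (p2⊥ ⊗ p2⊥)
      [Ax]  ⊢ p2, p2⊥
      [Ax]  ⊢ p2, p2⊥
    [⅋]  ⊢ p2, ((p2⊥ ⊗ p2⊥) ⅋ p2)
      [⊗]  ⊢ p2, p2, (p2⊥ ⊗ p2⊥)
        [Ax]  ⊢ p2, p2⊥
        [Ax]  ⊢ p2, p2⊥
  [⅋]  ⊢ (p2 ⅋ p2⊥)
    [Ax]  ⊢ p2, p2⊥

Result: YES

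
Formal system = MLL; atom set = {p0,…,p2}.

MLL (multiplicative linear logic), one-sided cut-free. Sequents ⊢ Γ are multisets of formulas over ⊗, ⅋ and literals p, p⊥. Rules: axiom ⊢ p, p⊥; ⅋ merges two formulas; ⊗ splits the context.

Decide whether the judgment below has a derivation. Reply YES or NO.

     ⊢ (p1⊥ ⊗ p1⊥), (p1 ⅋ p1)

Proof tree:
[⅋]  ⊢ (p1⊥ ⊗ p1⊥), (p1 ⅋ p1)
  [⊗]  ⊢ p1, p1, (p1⊥ ⊗ p1⊥)
    [Ax]  ⊢ p1, p1⊥
    [Ax]  ⊢ p1, p1⊥

Result: YES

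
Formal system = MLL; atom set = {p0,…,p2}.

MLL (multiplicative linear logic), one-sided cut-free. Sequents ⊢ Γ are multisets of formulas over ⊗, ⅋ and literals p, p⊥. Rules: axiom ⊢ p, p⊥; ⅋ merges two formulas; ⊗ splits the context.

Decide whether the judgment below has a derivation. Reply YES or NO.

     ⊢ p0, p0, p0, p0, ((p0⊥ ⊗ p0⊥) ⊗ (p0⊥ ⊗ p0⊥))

Derivation trace:
[⊗]  ⊢ p0, p0, p0, p0, ((p0⊥ ⊗ p0⊥) ⊗ (p0⊥ ⊗ p0⊥))
  [⊗]  ⊢ p0, p0, (p0⊥ ⊗ p0⊥)
    [Ax]  ⊢ p0, p0⊥
    [Ax]  ⊢ p0, p0⊥
  [⊗]  ⊢ p0, p0, (p0⊥ ⊗ p0⊥)
    [Ax]  ⊢ p0, p0⊥
    [Ax]  ⊢ p0, p0⊥

Result: YES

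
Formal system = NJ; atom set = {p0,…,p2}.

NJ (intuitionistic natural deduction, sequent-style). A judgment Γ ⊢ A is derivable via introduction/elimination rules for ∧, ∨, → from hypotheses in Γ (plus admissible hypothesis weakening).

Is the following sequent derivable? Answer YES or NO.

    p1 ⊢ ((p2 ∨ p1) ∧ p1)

Proof tree:
[∧I] p1 ⊢ ((p2 ∨ p1) ∧ p1)
  [∨I₂] p1 ⊢ (p2 ∨ p1)
    [Ax] p1 ⊢ p1
  [Ax] p1 ⊢ p1

Result: YES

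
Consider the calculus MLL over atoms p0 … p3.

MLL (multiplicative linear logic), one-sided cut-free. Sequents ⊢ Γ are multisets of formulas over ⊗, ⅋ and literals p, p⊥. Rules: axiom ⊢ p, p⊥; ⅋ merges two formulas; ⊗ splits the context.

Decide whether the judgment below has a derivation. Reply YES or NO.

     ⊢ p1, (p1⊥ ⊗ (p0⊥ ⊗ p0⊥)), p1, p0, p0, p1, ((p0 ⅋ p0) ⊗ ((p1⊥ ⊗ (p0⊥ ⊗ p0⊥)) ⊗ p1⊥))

Derivation (root first):
[⊗]  ⊢ p1, (p1⊥ ⊗ (p0⊥ ⊗ p0⊥)), p1, p0, p0, p1, ((p0 ⅋ p0) ⊗ ((p1⊥ ⊗ (p0⊥ ⊗ p0⊥)) ⊗ p1⊥))
  [⅋]  ⊢ p1, (p1⊥ ⊗ (p0⊥ ⊗ p0⊥)), (p0 ⅋ p0)
    [⊗]  ⊢ p1, p0, p0, (p1⊥ ⊗ (p0⊥ ⊗ p0⊥))
      [Ax]  ⊢ p1, p1⊥
      [⊗]  ⊢ p0, p0, (p0⊥ ⊗ p0⊥)
        [Ax]  ⊢ p0, p0⊥
        [Ax]  ⊢ p0, p0⊥
  [⊗]  ⊢ p1, p0, p0, p1, ((p1⊥ ⊗ (p0⊥ ⊗ p0⊥)) ⊗ p1⊥)
    [⊗]  ⊢ p1, p0, p0, (p1⊥ ⊗ (p0⊥ ⊗ p0⊥))
      [Ax]  ⊢ p1, p1⊥
      [⊗]  ⊢ p0, p0, (p0⊥ ⊗ p0⊥)
        [Ax]  ⊢ p0, p0⊥
        [Ax]  ⊢ p0, p0⊥
    [Ax]  ⊢ p1, p1⊥

Result: YES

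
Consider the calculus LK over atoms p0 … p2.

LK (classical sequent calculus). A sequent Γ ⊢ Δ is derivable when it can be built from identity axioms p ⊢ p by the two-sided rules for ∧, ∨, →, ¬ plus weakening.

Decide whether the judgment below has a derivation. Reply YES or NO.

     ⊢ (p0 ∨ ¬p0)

Derivation (root first):
[∨R]  ⊢ (p0 ∨ ¬p0)
  [¬R]  ⊢ p0, ¬p0
    [Ax] p0 ⊢ p0

Result: YES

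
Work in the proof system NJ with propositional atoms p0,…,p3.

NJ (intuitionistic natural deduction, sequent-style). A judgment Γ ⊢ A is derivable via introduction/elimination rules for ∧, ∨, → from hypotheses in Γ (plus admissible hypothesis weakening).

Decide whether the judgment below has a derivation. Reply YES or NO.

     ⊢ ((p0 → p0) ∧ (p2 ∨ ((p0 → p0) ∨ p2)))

Proof tree:
[∧I]  ⊢ ((p0 → p0) ∧ (p2 ∨ ((p0 → p0) ∨ p2)))
  [→I]  ⊢ (p0 → p0)
    [Ax] p0 ⊢ p0
  [∨I₂]  ⊢ (p2 ∨ ((p0 → p0) ∨ p2))
    [∨I₁]  ⊢ ((p0 → p0) ∨ p2)
      [→I]  ⊢ (p0 → p0)
        [Ax] p0 ⊢ p0

Result: YES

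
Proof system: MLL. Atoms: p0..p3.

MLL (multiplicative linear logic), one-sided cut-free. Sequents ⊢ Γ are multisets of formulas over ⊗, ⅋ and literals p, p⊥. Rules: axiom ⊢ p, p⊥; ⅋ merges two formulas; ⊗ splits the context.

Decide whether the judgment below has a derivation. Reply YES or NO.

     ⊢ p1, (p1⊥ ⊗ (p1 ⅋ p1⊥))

Derivation trace:
[⊗]  ⊢ p1, (p1⊥ ⊗ (p1 ⅋ p1⊥))
  [Ax]  ⊢ p1, p1⊥
  [⅋]  ⊢ (p1 ⅋ p1⊥)
    [Ax]  ⊢ p1, p1⊥

Result: YES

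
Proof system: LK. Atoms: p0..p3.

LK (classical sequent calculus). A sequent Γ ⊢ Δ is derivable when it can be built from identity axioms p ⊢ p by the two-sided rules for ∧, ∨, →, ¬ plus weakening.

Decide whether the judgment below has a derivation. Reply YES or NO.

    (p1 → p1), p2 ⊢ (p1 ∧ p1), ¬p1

Derivation (root first):
[WL] (p1 → p1), p2 ⊢ (p1 ∧ p1), ¬p1
  [¬R] (p1 → p1) ⊢ (p1 ∧ p1), ¬p1
    [∧R] p1, (p1 → p1) ⊢ (p1 ∧ p1)
      [→L] p1, (p1 → p1) ⊢ p1
        [Ax] p1 ⊢ p1
        [Ax] p1 ⊢ p1
      [→L] p1, (p1 → p1) ⊢ p1
        [Ax] p1 ⊢ p1
        [Ax] p1 ⊢ p1

Result: YES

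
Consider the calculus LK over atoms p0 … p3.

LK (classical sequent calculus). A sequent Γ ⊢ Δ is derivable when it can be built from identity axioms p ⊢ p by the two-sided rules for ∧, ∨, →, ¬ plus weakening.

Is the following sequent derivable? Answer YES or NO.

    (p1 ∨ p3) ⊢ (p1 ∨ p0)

Search for a countermodel by truth-table:
  v=0000: Γ:[(p1 ∨ p3)=F] Δ:[(p1 ∨ p0)=F] refutes=False
  v=0001: Γ:[(p1 ∨ p3)=T] Δ:[(p1 ∨ p0)=F] refutes=True  ← countermodel

Result: NO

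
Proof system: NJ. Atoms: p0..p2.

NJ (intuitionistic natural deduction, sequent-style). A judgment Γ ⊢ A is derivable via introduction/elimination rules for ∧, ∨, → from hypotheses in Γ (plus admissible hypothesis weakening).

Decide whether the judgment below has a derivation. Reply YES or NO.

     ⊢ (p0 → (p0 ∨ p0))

Derivation trace:
[→I]  ⊢ (p0 → (p0 ∨ p0))
  [∨I₂] p0 ⊢ (p0 ∨ p0)
    [Ax] p0 ⊢ p0

Result: YES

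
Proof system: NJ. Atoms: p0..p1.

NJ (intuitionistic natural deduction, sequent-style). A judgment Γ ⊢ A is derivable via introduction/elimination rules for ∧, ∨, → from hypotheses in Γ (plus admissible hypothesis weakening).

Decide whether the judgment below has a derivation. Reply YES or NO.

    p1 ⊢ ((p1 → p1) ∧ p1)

Proof tree:
[∧I] p1 ⊢ ((p1 → p1) ∧ p1)
  [→I]  ⊢ (p1 → p1)
    [Ax] p1 ⊢ p1
  [Ax] p1 ⊢ p1

Result: YES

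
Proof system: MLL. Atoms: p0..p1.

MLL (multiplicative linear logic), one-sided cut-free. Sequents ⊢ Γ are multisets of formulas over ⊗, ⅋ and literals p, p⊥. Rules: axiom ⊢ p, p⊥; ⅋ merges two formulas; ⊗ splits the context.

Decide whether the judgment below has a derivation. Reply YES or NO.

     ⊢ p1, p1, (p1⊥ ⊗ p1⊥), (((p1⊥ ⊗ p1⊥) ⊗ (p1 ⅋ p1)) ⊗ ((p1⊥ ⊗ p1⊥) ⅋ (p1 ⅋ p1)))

Proof tree:
[⊗]  ⊢ p1, p1, (p1⊥ ⊗ p1⊥), (((p1⊥ ⊗ p1⊥) ⊗ (p1 ⅋ p1)) ⊗ ((p1⊥ ⊗ p1⊥) ⅋ (p1 ⅋ p1)))
  [⊗]  ⊢ p1, p1, (p1⊥ ⊗ p1⊥), ((p1⊥ ⊗ p1⊥) ⊗ (p1 ⅋ p1))
    [⊗]  ⊢ p1, p1, (p1⊥ ⊗ p1⊥)
      [Ax]  ⊢ p1, p1⊥
      [Ax]  ⊢ p1, p1⊥
    [⅋]  ⊢ (p1⊥ ⊗ p1⊥), (p1 ⅋ p1)
      [⊗]  ⊢ p1, p1, (p1⊥ ⊗ p1⊥)
        [Ax]  ⊢ p1, p1⊥
        [Ax]  ⊢ p1, p1⊥
  [⅋]  ⊢ ((p1⊥ ⊗ p1⊥) ⅋ (p1 ⅋ p1))
    [⅋]  ⊢ (p1⊥ ⊗ p1⊥), (p1 ⅋ p1)
      [⊗]  ⊢ p1, p1, (p1⊥ ⊗ p1⊥)
        [Ax]  ⊢ p1, p1⊥
        [Ax]  ⊢ p1, p1⊥

Result: YES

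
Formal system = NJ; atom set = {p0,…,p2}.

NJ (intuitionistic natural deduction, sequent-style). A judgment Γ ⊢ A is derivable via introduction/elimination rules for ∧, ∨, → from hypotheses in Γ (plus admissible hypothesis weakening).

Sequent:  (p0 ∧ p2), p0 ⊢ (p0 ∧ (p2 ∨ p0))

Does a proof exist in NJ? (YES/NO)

Derivation trace:
[∧I] (p0 ∧ p2), p0 ⊢ (p0 ∧ (p2 ∨ p0))
  [Wk] p0, (p0 ∧ p2) ⊢ p0
    [Ax] p0 ⊢ p0
  [∨I₂] p0, (p0 ∧ p2) ⊢ (p2 ∨ p0)
    [Wk] p0, (p0 ∧ p2) ⊢ p0
      [Ax] p0 ⊢ p0

Result: YES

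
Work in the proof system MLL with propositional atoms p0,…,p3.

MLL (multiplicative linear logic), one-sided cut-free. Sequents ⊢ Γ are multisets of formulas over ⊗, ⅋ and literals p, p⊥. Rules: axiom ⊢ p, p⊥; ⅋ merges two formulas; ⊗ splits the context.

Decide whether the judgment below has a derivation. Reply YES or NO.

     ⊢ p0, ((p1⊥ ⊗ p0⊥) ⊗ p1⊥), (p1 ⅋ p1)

Derivation (root first):
[⅋]  ⊢ p0, ((p1⊥ ⊗ p0⊥) ⊗ p1⊥), (p1 ⅋ p1)
  [⊗]  ⊢ p1, p0, p1, ((p1⊥ ⊗ p0⊥) ⊗ p1⊥)
    [⊗]  ⊢ p1, p0, (p1⊥ ⊗ p0⊥)
      [Ax]  ⊢ p1, p1⊥
      [Ax]  ⊢ p0, p0⊥
    [Ax]  ⊢ p1, p1⊥

Result: YES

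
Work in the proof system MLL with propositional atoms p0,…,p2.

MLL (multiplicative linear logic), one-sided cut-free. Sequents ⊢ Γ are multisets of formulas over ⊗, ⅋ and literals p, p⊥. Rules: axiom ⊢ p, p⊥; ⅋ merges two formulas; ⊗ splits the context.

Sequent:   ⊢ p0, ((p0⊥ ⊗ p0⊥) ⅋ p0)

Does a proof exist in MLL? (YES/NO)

Proof tree:
[⅋]  ⊢ p0, ((p0⊥ ⊗ p0⊥) ⅋ p0)
  [⊗]  ⊢ p0, p0, (p0⊥ ⊗ p0⊥)
    [Ax]  ⊢ p0, p0⊥
    [Ax]  ⊢ p0, p0⊥

Result: YES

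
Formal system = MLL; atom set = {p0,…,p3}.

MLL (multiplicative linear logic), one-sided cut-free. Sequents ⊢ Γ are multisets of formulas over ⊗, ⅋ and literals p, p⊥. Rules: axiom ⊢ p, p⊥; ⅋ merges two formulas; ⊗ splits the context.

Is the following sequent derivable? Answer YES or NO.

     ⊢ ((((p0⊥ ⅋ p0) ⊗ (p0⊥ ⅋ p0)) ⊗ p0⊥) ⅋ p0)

Derivation trace:
[⅋]  ⊢ ((((p0⊥ ⅋ p0) ⊗ (p0⊥ ⅋ p0)) ⊗ p0⊥) ⅋ p0)
  [⊗]  ⊢ p0, (((p0⊥ ⅋ p0) ⊗ (p0⊥ ⅋ p0)) ⊗ p0⊥)
    [⊗]  ⊢ ((p0⊥ ⅋ p0) ⊗ (p0⊥ ⅋ p0))
      [⅋]  ⊢ (p0⊥ ⅋ p0)
        [Ax]  ⊢ p0, p0⊥
      [⅋]  ⊢ (p0⊥ ⅋ p0)
        [Ax]  ⊢ p0, p0⊥
    [Ax]  ⊢ p0, p0⊥

Result: YES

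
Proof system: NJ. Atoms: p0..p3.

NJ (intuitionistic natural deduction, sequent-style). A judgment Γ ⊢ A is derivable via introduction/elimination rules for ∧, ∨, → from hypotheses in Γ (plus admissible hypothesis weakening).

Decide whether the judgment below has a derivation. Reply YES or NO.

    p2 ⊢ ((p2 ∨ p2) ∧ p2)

Proof tree:
[∧I] p2 ⊢ ((p2 ∨ p2) ∧ p2)
  [∨I₂] p2 ⊢ (p2 ∨ p2)
    [Ax] p2 ⊢ p2
  [Ax] p2 ⊢ p2

Result: YES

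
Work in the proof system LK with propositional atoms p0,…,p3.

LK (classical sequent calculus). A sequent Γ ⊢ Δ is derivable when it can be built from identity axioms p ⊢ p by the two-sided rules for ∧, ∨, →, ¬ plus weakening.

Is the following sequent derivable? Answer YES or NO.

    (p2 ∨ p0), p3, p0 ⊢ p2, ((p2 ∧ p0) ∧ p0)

Enumerate valuations to refute Γ ⊢ Δ:
  v=0000: Γ:[(p2 ∨ p0)=F, p3=F, p0=F] Δ:[p2=F, ((p2 ∧ p0) ∧ p0)=F] refutes=False
  v=0001: Γ:[(p2 ∨ p0)=F, p3=T, p0=F] Δ:[p2=F, ((p2 ∧ p0) ∧ p0)=F] refutes=False
  v=0010: Γ:[(p2 ∨ p0)=T, p3=F, p0=F] Δ:[p2=T, ((p2 ∧ p0) ∧ p0)=F] refutes=False
  v=0011: Γ:[(p2 ∨ p0)=T, p3=T, p0=F] Δ:[p2=T, ((p2 ∧ p0) ∧ p0)=F] refutes=False
  v=0100: Γ:[(p2 ∨ p0)=F, p3=F, p0=F] Δ:[p2=F, ((p2 ∧ p0) ∧ p0)=F] refutes=False
  v=0101: Γ:[(p2 ∨ p0)=F, p3=T, p0=F] Δ:[p2=F, ((p2 ∧ p0) ∧ p0)=F] refutes=False
  v=0110: Γ:[(p2 ∨ p0)=T, p3=F, p0=F] Δ:[p2=T, ((p2 ∧ p0) ∧ p0)=F] refutes=False
  v=0111: Γ:[(p2 ∨ p0)=T, p3=T, p0=F] Δ:[p2=T, ((p2 ∧ p0) ∧ p0)=F] refutes=False
  v=1000: Γ:[(p2 ∨ p0)=T, p3=F, p0=T] Δ:[p2=F, ((p2 ∧ p0) ∧ p0)=F] refutes=False
  v=1001: Γ:[(p2 ∨ p0)=T, p3=T, p0=T] Δ:[p2=F, ((p2 ∧ p0) ∧ p0)=F] refutes=True  ← countermodel

Result: NO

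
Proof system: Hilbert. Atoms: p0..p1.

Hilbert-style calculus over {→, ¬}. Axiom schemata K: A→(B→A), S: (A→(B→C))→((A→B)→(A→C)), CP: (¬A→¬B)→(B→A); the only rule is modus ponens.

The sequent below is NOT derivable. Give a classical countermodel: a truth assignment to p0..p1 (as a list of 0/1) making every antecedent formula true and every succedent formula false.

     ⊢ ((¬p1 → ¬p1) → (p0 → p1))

Truth-table refutation:
  v=00: Γ:[] Δ:[((¬p1 → ¬p1) → (p0 → p1))=T] refutes=False
  v=01: Γ:[] Δ:[((¬p1 → ¬p1) → (p0 → p1))=T] refutes=False
  v=10: Γ:[] Δ:[((¬p1 → ¬p1) → (p0 → p1))=F] refutes=True  ← countermodel

Result: [1, 0]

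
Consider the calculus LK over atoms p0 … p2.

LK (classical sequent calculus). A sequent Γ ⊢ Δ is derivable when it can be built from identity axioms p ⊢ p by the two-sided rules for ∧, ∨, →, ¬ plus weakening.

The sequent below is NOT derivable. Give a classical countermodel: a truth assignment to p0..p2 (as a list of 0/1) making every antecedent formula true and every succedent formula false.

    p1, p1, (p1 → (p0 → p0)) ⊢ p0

Enumerate valuations to refute Γ ⊢ Δ:
  v=000: Γ:[p1=F, p1=F, (p1 → (p0 → p0))=T] Δ:[p0=F] refutes=False
  v=001: Γ:[p1=F, p1=F, (p1 → (p0 → p0))=T] Δ:[p0=F] refutes=False
  v=010: Γ:[p1=T, p1=T, (p1 → (p0 → p0))=T] Δ:[p0=F] refutes=True  ← countermodel

Result: [0, 1, 0]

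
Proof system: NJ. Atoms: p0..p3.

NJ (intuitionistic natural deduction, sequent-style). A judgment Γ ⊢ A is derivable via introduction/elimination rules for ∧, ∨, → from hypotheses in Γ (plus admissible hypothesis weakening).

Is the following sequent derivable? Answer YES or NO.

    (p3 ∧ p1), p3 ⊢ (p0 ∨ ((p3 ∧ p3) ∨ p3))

Proof tree:
[∨I₂] (p3 ∧ p1), p3 ⊢ (p0 ∨ ((p3 ∧ p3) ∨ p3))
  [∨I₁] (p3 ∧ p1), p3 ⊢ ((p3 ∧ p3) ∨ p3)
    [∧I] (p3 ∧ p1), p3 ⊢ (p3 ∧ p3)
      [Wk] p3, (p3 ∧ p1) ⊢ p3
        [Ax] p3 ⊢ p3
      [Ax] p3 ⊢ p3

Result: YES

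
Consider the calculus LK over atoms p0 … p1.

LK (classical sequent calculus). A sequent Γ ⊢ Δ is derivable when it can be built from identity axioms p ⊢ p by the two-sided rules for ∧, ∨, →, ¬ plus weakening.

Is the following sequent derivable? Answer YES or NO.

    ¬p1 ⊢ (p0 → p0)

Proof tree:
[→R] ¬p1 ⊢ (p0 → p0)
  [¬L] p0, ¬p1 ⊢ p0
    [WR] p0 ⊢ p0, p1
      [Ax] p0 ⊢ p0

Result: YES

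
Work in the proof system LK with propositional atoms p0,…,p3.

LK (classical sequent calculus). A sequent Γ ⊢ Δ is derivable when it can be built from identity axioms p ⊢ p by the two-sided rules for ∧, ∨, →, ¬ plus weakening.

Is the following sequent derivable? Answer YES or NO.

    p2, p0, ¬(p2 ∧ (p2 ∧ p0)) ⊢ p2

Derivation trace:
[WR] p2, p0, ¬(p2 ∧ (p2 ∧ p0)) ⊢ p2
  [¬L] p2, p0, ¬(p2 ∧ (p2 ∧ p0)) ⊢ 
    [∧R] p2, p0 ⊢ (p2 ∧ (p2 ∧ p0))
      [Ax] p2 ⊢ p2
      [∧R] p2, p0 ⊢ (p2 ∧ p0)
        [Ax] p2 ⊢ p2
        [Ax] p0 ⊢ p0

Result: YES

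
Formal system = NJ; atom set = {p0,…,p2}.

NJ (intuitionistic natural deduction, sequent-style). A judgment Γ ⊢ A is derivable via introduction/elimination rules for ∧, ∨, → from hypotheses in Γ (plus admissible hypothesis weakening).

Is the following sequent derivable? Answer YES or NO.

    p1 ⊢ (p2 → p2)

Derivation trace:
[Wk] p1 ⊢ (p2 → p2)
  [→I]  ⊢ (p2 → p2)
    [Ax] p2 ⊢ p2

Result: YES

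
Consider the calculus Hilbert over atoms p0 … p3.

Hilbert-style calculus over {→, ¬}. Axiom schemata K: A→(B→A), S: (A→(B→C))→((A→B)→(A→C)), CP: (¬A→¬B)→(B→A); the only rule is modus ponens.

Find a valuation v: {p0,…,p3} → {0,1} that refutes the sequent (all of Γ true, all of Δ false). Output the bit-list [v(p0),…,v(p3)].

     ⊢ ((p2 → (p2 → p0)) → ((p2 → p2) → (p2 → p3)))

Truth-table refutation:
  v=0000: Γ:[] Δ:[((p2 → (p2 → p0)) → ((p2 → p2) → (p2 → p3)))=T] refutes=False
  v=0001: Γ:[] Δ:[((p2 → (p2 → p0)) → ((p2 → p2) → (p2 → p3)))=T] refutes=False
  v=0010: Γ:[] Δ:[((p2 → (p2 → p0)) → ((p2 → p2) → (p2 → p3)))=T] refutes=False
  v=0011: Γ:[] Δ:[((p2 → (p2 → p0)) → ((p2 → p2) → (p2 → p3)))=T] refutes=False
  v=0100: Γ:[] Δ:[((p2 → (p2 → p0)) → ((p2 → p2) → (p2 → p3)))=T] refutes=False
  v=0101: Γ:[] Δ:[((p2 → (p2 → p0)) → ((p2 → p2) → (p2 → p3)))=T] refutes=False
  v=0110: Γ:[] Δ:[((p2 → (p2 → p0)) → ((p2 → p2) → (p2 → p3)))=T] refutes=False
  v=0111: Γ:[] Δ:[((p2 → (p2 → p0)) → ((p2 → p2) → (p2 → p3)))=T] refutes=False
  v=1000: Γ:[] Δ:[((p2 → (p2 → p0)) → ((p2 → p2) → (p2 → p3)))=T] refutes=False
  v=1001: Γ:[] Δ:[((p2 → (p2 → p0)) → ((p2 → p2) → (p2 → p3)))=T] refutes=False
  v=1010: Γ:[] Δ:[((p2 → (p2 → p0)) → ((p2 → p2) → (p2 → p3)))=F] refutes=True  ← countermodel

Result: [1, 0, 1, 0]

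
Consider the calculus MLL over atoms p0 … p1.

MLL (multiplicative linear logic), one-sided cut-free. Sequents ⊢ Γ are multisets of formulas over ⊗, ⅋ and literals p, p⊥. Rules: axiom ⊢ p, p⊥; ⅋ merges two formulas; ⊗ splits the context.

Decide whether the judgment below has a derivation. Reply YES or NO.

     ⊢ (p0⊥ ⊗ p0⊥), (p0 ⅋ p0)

Derivation trace:
[⅋]  ⊢ (p0⊥ ⊗ p0⊥), (p0 ⅋ p0)
  [⊗]  ⊢ p0, p0, (p0⊥ ⊗ p0⊥)
    [Ax]  ⊢ p0, p0⊥
    [Ax]  ⊢ p0, p0⊥

Result: YES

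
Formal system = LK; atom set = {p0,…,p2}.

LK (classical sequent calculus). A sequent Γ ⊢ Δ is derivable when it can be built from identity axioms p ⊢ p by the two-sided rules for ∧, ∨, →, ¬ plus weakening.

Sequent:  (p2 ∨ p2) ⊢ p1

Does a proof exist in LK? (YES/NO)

Enumerate valuations to refute Γ ⊢ Δ:
  v=000: Γ:[(p2 ∨ p2)=F] Δ:[p1=F] refutes=False
  v=001: Γ:[(p2 ∨ p2)=T] Δ:[p1=F] refutes=True  ← countermodel

Result: NO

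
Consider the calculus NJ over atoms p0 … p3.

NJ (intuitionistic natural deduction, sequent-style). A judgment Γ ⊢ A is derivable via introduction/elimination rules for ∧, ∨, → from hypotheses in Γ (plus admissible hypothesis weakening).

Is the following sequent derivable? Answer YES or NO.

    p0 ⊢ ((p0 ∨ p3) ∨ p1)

Derivation trace:
[∨I₁] p0 ⊢ ((p0 ∨ p3) ∨ p1)
  [∨I₁] p0 ⊢ (p0 ∨ p3)
    [Ax] p0 ⊢ p0

Result: YES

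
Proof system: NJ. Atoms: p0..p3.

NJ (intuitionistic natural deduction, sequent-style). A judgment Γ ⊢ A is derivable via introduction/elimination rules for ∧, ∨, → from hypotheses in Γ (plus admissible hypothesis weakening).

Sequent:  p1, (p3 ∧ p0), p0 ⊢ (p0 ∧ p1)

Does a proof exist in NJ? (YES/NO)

Derivation trace:
[∧I] p1, (p3 ∧ p0), p0 ⊢ (p0 ∧ p1)
  [Ax] p0 ⊢ p0
  [Wk] p1, (p3 ∧ p0) ⊢ p1
    [Ax] p1 ⊢ p1

Result: YES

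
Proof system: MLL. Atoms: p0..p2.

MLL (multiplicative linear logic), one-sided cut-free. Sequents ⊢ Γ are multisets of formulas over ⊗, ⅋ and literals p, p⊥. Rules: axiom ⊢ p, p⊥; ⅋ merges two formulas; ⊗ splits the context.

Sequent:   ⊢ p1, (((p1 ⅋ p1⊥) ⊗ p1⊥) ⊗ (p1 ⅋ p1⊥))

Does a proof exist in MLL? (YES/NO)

Proof tree:
[⊗]  ⊢ p1, (((p1 ⅋ p1⊥) ⊗ p1⊥) ⊗ (p1 ⅋ p1⊥))
  [⊗]  ⊢ p1, ((p1 ⅋ p1⊥) ⊗ p1⊥)
    [⅋]  ⊢ (p1 ⅋ p1⊥)
      [Ax]  ⊢ p1, p1⊥
    [Ax]  ⊢ p1, p1⊥
  [⅋]  ⊢ (p1 ⅋ p1⊥)
    [Ax]  ⊢ p1, p1⊥

Result: YES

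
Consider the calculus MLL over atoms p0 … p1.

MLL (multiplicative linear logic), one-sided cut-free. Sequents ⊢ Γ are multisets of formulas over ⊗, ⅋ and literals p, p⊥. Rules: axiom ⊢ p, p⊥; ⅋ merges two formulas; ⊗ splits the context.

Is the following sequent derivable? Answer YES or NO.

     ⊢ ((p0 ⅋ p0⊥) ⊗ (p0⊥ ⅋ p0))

Derivation trace:
[⊗]  ⊢ ((p0 ⅋ p0⊥) ⊗ (p0⊥ ⅋ p0))
  [⅋]  ⊢ (p0 ⅋ p0⊥)
    [Ax]  ⊢ p0, p0⊥
  [⅋]  ⊢ (p0⊥ ⅋ p0)
    [Ax]  ⊢ p0, p0⊥

Result: YES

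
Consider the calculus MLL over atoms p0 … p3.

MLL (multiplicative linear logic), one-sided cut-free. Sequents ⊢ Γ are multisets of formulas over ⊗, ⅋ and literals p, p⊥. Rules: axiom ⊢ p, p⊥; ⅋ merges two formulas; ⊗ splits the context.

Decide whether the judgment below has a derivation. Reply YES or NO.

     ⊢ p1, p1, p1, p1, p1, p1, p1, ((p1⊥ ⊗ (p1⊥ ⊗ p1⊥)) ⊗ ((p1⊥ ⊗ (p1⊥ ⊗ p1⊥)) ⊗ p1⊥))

Derivation trace:
[⊗]  ⊢ p1, p1, p1, p1, p1, p1, p1, ((p1⊥ ⊗ (p1⊥ ⊗ p1⊥)) ⊗ ((p1⊥ ⊗ (p1⊥ ⊗ p1⊥)) ⊗ p1⊥))
  [⊗]  ⊢ p1, p1, p1, (p1⊥ ⊗ (p1⊥ ⊗ p1⊥))
    [Ax]  ⊢ p1, p1⊥
    [⊗]  ⊢ p1, p1, (p1⊥ ⊗ p1⊥)
      [Ax]  ⊢ p1, p1⊥
      [Ax]  ⊢ p1, p1⊥
  [⊗]  ⊢ p1, p1, p1, p1, ((p1⊥ ⊗ (p1⊥ ⊗ p1⊥)) ⊗ p1⊥)
    [⊗]  ⊢ p1, p1, p1, (p1⊥ ⊗ (p1⊥ ⊗ p1⊥))
      [Ax]  ⊢ p1, p1⊥
      [⊗]  ⊢ p1, p1, (p1⊥ ⊗ p1⊥)
        [Ax]  ⊢ p1, p1⊥
        [Ax]  ⊢ p1, p1⊥
    [Ax]  ⊢ p1, p1⊥

Result: YES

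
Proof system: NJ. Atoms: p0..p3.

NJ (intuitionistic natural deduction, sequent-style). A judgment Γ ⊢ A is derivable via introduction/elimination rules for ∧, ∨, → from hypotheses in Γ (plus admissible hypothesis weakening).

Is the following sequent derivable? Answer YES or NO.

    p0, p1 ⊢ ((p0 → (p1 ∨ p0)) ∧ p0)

Proof tree:
[Wk] p0, p1 ⊢ ((p0 → (p1 ∨ p0)) ∧ p0)
  [∧I] p0 ⊢ ((p0 → (p1 ∨ p0)) ∧ p0)
    [→I]  ⊢ (p0 → (p1 ∨ p0))
      [∨I₂] p0 ⊢ (p1 ∨ p0)
        [Ax] p0 ⊢ p0
    [Ax] p0 ⊢ p0

Result: YES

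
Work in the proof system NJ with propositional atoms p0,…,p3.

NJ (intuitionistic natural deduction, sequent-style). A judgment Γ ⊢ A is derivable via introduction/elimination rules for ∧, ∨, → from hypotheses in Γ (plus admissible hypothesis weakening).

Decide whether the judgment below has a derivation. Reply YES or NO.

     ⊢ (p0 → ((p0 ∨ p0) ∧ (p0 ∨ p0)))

Proof tree:
[→I]  ⊢ (p0 → ((p0 ∨ p0) ∧ (p0 ∨ p0)))
  [∧I] p0 ⊢ ((p0 ∨ p0) ∧ (p0 ∨ p0))
    [∨I₁] p0 ⊢ (p0 ∨ p0)
      [Ax] p0 ⊢ p0
    [∨I₁] p0 ⊢ (p0 ∨ p0)
      [Ax] p0 ⊢ p0

Result: YES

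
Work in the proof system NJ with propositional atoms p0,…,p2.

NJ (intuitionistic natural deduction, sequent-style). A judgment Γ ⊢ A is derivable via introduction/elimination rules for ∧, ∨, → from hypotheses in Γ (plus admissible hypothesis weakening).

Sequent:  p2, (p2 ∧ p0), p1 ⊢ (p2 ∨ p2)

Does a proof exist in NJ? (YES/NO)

Derivation trace:
[Wk] p2, (p2 ∧ p0), p1 ⊢ (p2 ∨ p2)
  [∨I₂] p2, (p2 ∧ p0) ⊢ (p2 ∨ p2)
    [Wk] p2, (p2 ∧ p0) ⊢ p2
      [Ax] p2 ⊢ p2

Result: YES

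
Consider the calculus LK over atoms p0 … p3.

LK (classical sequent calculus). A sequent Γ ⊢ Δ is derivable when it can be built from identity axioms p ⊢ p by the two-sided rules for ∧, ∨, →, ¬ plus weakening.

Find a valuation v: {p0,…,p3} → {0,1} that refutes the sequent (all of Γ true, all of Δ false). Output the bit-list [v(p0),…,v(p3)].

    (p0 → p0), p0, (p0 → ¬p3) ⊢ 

Enumerate valuations to refute Γ ⊢ Δ:
  v=0000: Γ:[(p0 → p0)=T, p0=F, (p0 → ¬p3)=T] Δ:[] refutes=False
  v=0001: Γ:[(p0 → p0)=T, p0=F, (p0 → ¬p3)=T] Δ:[] refutes=False
  v=0010: Γ:[(p0 → p0)=T, p0=F, (p0 → ¬p3)=T] Δ:[] refutes=False
  v=0011: Γ:[(p0 → p0)=T, p0=F, (p0 → ¬p3)=T] Δ:[] refutes=False
  v=0100: Γ:[(p0 → p0)=T, p0=F, (p0 → ¬p3)=T] Δ:[] refutes=False
  v=0101: Γ:[(p0 → p0)=T, p0=F, (p0 → ¬p3)=T] Δ:[] refutes=False
  v=0110: Γ:[(p0 → p0)=T, p0=F, (p0 → ¬p3)=T] Δ:[] refutes=False
  v=0111: Γ:[(p0 → p0)=T, p0=F, (p0 → ¬p3)=T] Δ:[] refutes=False
  v=1000: Γ:[(p0 → p0)=T, p0=T, (p0 → ¬p3)=T] Δ:[] refutes=True  ← countermodel

Result: [1, 0, 0, 0]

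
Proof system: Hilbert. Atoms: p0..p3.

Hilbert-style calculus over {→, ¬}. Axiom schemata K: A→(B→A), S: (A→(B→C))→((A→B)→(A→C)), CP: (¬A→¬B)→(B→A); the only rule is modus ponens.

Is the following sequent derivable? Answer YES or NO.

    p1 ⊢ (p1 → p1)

Derivation (root first):
[MP] p1 ⊢ (p1 → p1)
  [K]  ⊢ (p1 → (p1 → p1))
  [MP] p1 ⊢ p1
    [MP] p1 ⊢ (p1 → p1)
      [K]  ⊢ (p1 → (p1 → p1))
      [Hyp] p1 ⊢ p1
    [Hyp] p1 ⊢ p1

Result: YES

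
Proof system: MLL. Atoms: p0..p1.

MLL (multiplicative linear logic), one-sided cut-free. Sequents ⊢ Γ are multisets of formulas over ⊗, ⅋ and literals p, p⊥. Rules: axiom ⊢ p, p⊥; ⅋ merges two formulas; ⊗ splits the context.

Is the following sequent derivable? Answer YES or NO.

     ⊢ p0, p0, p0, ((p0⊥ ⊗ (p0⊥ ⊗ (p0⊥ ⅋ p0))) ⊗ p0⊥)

Proof tree:
[⊗]  ⊢ p0, p0, p0, ((p0⊥ ⊗ (p0⊥ ⊗ (p0⊥ ⅋ p0))) ⊗ p0⊥)
  [⊗]  ⊢ p0, p0, (p0⊥ ⊗ (p0⊥ ⊗ (p0⊥ ⅋ p0)))
    [Ax]  ⊢ p0, p0⊥
    [⊗]  ⊢ p0, (p0⊥ ⊗ (p0⊥ ⅋ p0))
      [Ax]  ⊢ p0, p0⊥
      [⅋]  ⊢ (p0⊥ ⅋ p0)
        [Ax]  ⊢ p0, p0⊥
  [Ax]  ⊢ p0, p0⊥

Result: YES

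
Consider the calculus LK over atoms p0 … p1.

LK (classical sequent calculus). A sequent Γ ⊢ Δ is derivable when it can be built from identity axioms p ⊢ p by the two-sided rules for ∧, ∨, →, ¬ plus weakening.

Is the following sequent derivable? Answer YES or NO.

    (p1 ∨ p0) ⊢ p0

Search for a countermodel by truth-table:
  v=00: Γ:[(p1 ∨ p0)=F] Δ:[p0=F] refutes=False
  v=01: Γ:[(p1 ∨ p0)=T] Δ:[p0=F] refutes=True  ← countermodel

Result: NO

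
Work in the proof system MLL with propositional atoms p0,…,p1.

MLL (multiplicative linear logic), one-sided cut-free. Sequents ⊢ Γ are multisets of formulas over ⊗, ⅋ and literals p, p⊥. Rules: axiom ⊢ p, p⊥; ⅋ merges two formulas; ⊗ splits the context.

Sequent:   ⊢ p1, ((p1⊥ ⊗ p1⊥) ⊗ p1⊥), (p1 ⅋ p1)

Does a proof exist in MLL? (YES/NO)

Derivation trace:
[⅋]  ⊢ p1, ((p1⊥ ⊗ p1⊥) ⊗ p1⊥), (p1 ⅋ p1)
  [⊗]  ⊢ p1, p1, p1, ((p1⊥ ⊗ p1⊥) ⊗ p1⊥)
    [⊗]  ⊢ p1, p1, (p1⊥ ⊗ p1⊥)
      [Ax]  ⊢ p1, p1⊥
      [Ax]  ⊢ p1, p1⊥
    [Ax]  ⊢ p1, p1⊥

Result: YES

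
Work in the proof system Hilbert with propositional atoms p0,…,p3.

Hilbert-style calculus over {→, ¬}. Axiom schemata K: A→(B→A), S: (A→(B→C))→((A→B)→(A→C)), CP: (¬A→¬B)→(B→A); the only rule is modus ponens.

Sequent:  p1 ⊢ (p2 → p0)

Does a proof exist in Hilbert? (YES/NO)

Search for a countermodel by truth-table:
  v=0000: Γ:[p1=F] Δ:[(p2 → p0)=T] refutes=False
  v=0001: Γ:[p1=F] Δ:[(p2 → p0)=T] refutes=False
  v=0010: Γ:[p1=F] Δ:[(p2 → p0)=F] refutes=False
  v=0011: Γ:[p1=F] Δ:[(p2 → p0)=F] refutes=False
  v=0100: Γ:[p1=T] Δ:[(p2 → p0)=T] refutes=False
  v=0101: Γ:[p1=T] Δ:[(p2 → p0)=T] refutes=False
  v=0110: Γ:[p1=T] Δ:[(p2 → p0)=F] refutes=True  ← countermodel

Result: NO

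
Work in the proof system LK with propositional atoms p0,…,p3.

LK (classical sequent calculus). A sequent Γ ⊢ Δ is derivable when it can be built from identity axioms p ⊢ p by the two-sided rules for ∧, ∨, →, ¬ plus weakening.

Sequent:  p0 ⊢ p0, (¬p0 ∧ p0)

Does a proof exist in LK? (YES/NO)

Derivation trace:
[∧R] p0 ⊢ p0, (¬p0 ∧ p0)
  [¬R]  ⊢ p0, ¬p0
    [Ax] p0 ⊢ p0
  [Ax] p0 ⊢ p0

Result: YES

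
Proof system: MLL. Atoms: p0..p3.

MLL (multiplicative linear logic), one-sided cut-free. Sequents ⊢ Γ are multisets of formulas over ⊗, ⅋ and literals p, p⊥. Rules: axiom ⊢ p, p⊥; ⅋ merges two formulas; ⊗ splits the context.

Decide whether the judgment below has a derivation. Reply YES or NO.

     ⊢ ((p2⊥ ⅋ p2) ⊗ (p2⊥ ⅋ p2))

Derivation trace:
[⊗]  ⊢ ((p2⊥ ⅋ p2) ⊗ (p2⊥ ⅋ p2))
  [⅋]  ⊢ (p2⊥ ⅋ p2)
    [Ax]  ⊢ p2, p2⊥
  [⅋]  ⊢ (p2⊥ ⅋ p2)
    [Ax]  ⊢ p2, p2⊥

Result: YES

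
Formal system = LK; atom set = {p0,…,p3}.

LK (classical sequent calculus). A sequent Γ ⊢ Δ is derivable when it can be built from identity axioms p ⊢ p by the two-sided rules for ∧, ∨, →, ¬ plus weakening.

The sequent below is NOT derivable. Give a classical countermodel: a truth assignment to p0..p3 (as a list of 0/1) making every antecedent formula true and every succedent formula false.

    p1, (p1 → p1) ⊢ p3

Search for a countermodel by truth-table:
  v=0000: Γ:[p1=F, (p1 → p1)=T] Δ:[p3=F] refutes=False
  v=0001: Γ:[p1=F, (p1 → p1)=T] Δ:[p3=T] refutes=False
  v=0010: Γ:[p1=F, (p1 → p1)=T] Δ:[p3=F] refutes=False
  v=0011: Γ:[p1=F, (p1 → p1)=T] Δ:[p3=T] refutes=False
  v=0100: Γ:[p1=T, (p1 → p1)=T] Δ:[p3=F] refutes=True  ← countermodel

Result: [0, 1, 0, 0]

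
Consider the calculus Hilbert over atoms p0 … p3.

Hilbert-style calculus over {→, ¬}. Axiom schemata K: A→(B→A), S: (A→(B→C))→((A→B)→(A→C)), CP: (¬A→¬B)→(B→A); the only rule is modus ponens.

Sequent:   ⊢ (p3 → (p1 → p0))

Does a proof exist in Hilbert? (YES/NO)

Truth-table refutation:
  v=0000: Γ:[] Δ:[(p3 → (p1 → p0))=T] refutes=False
  v=0001: Γ:[] Δ:[(p3 → (p1 → p0))=T] refutes=False
  v=0010: Γ:[] Δ:[(p3 → (p1 → p0))=T] refutes=False
  v=0011: Γ:[] Δ:[(p3 → (p1 → p0))=T] refutes=False
  v=0100: Γ:[] Δ:[(p3 → (p1 → p0))=T] refutes=False
  v=0101: Γ:[] Δ:[(p3 → (p1 → p0))=F] refutes=True  ← countermodel

Result: NO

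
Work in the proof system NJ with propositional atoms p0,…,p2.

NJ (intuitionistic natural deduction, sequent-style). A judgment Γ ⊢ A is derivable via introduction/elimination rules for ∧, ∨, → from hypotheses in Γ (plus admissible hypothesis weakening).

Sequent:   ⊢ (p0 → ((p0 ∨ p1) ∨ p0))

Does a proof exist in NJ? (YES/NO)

Derivation trace:
[→I]  ⊢ (p0 → ((p0 ∨ p1) ∨ p0))
  [∨I₁] p0 ⊢ ((p0 ∨ p1) ∨ p0)
    [∨I₁] p0 ⊢ (p0 ∨ p1)
      [Ax] p0 ⊢ p0

Result: YES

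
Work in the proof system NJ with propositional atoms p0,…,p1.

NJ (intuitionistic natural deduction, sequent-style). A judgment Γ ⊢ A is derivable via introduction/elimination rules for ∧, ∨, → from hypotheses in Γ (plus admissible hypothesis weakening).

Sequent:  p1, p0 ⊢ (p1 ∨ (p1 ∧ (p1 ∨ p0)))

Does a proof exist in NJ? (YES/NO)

Proof tree:
[∨I₂] p1, p0 ⊢ (p1 ∨ (p1 ∧ (p1 ∨ p0)))
  [∧I] p1, p0 ⊢ (p1 ∧ (p1 ∨ p0))
    [Ax] p1 ⊢ p1
    [∨I₂] p0 ⊢ (p1 ∨ p0)
      [Ax] p0 ⊢ p0

Result: YES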